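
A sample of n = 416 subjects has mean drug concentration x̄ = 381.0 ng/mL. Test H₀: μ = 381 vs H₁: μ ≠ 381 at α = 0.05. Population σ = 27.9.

z = (x̄ - μ₀)/(σ/√n) = (381.0 - 381)/(27.9/√416) = 0.0. Critical value: ±1.96. Since |0.0| ≤ 1.96, Fail to reject H₀.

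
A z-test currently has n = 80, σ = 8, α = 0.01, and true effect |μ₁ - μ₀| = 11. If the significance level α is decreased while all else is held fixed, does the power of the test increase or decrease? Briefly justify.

Power decreases: a smaller α raises the critical value, so less of the H₁ sampling distribution falls in the rejection region.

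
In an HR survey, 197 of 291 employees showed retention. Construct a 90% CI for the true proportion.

p̂ = 0.677. CI = p̂ ± z*√(p̂(1-p̂)/n) = (0.632, 0.722)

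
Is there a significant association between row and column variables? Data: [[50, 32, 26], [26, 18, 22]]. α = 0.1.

χ² = 1.799. df = 2, critical = 4.605. Fail to reject H₀. No evidence of dependence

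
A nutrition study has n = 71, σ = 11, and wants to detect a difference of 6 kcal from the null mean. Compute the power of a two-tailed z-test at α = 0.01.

SE = σ/√n = 11/√71 = 1.305. Non-centrality λ = d/SE = 6/1.305 = 4.596. Power ≈ Φ(λ - z_{α/2}) = Φ(4.596 - 2.576) = Φ(2.02) = 0.978.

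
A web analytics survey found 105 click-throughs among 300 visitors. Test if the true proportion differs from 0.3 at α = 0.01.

p̂ = 0.35, p₀ = 0.3. z = (p̂ - p₀)/√(p₀(1-p₀)/n) = 1.89. Critical: ±2.576. Fail to reject H₀.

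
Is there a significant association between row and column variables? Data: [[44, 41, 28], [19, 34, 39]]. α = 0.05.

χ² = 10.337. df = 2, critical = 5.991. Reject H₀. Variables are dependent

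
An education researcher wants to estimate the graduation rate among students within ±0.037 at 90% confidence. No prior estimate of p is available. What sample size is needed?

Conservative approach: use p = 0.5 (maximizes p(1-p) = 0.25). n = z²(0.25)/E² = 1.645²×0.25/0.037² = 494.2 → n = 495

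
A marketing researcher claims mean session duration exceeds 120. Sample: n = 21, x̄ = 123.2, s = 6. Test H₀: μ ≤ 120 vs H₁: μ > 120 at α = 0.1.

t = (123.2 - 120)/(6/√21) = 2.444, df = 20. Critical t = 1.325. Reject H₀.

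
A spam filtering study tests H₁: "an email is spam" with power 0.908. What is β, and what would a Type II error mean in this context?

β = 1 - power = 1 - 0.908 = 0.092. A Type II error is failing to reject H₀ when H₀ is false (false negative) — here, failing to conclude that an email is spam when in fact it is true. Consequence: a spam email lands in the inbox.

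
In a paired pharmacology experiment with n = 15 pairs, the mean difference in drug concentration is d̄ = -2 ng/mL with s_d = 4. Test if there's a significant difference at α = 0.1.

t = d̄/(s_d/√n) = -2/(4/√15) = -1.936. df = 14, critical t = ±1.761. Reject H₀.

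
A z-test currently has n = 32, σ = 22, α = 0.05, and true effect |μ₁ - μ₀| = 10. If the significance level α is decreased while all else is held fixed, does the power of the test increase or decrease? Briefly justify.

Power decreases: a smaller α raises the critical value, so less of the H₁ sampling distribution falls in the rejection region.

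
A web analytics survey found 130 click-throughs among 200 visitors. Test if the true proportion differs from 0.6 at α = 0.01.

p̂ = 0.65, p₀ = 0.6. z = (p̂ - p₀)/√(p₀(1-p₀)/n) = 1.443. Critical: ±2.576. Fail to reject H₀.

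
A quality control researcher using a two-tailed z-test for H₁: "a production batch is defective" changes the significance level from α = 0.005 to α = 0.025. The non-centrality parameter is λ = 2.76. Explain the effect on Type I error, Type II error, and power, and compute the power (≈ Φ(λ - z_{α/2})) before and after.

Increasing α from 0.005 to 0.025:
• Type I error rate increases (α is the Type I rate by definition).
• Critical value moves from z_{α/2} = 2.807 to 2.241, so power = Φ(λ - z_{α/2}) goes from Φ(2.76 - 2.807) = 0.481 to Φ(2.76 - 2.241) = 0.698.
• Type II error rate β = 1 - power therefore decreases (0.519 → 0.302).
Appropriate when false negatives are costly — here, shipping a defective batch — faulty products reach customers.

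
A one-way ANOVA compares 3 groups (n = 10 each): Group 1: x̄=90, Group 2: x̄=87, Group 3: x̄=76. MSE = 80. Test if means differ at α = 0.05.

Grand mean = 84.33. SS_between = 1086.67, MS_between = 543.33. F = 6.792, F_crit ≈ 3.354. Reject H₀.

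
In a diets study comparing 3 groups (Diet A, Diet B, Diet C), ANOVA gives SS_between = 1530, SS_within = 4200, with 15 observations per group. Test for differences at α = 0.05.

df_between = 2, df_within = 42. F = MS_between/MS_within = 765.0/100.0 = 7.65. F_crit ≈ 3.22. Reject H₀. At least one mean differs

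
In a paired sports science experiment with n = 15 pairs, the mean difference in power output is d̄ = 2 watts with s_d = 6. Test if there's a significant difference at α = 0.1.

t = d̄/(s_d/√n) = 2/(6/√15) = 1.291. df = 14, critical t = ±1.761. Fail to reject H₀.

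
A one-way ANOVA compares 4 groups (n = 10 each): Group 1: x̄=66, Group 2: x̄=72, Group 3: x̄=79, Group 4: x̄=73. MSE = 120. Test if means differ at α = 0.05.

Grand mean = 72.5. SS_between = 850.0, MS_between = 283.33. F = 2.361, F_crit ≈ 2.866. Fail to reject H₀.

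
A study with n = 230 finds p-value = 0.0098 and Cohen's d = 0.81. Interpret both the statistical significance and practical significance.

Statistically significant (p = 0.0098 < 0.05). Cohen's d = 0.81 indicates a large effect size. Both statistical and practical significance should be considered.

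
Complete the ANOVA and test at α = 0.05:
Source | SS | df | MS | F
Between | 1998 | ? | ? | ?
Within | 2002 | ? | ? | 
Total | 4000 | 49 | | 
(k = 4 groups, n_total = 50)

df_between = 3, df_within = 46. MS_between = 666.0, MS_within = 43.52. F = 15.303, F_crit ≈ 2.807. Reject H₀.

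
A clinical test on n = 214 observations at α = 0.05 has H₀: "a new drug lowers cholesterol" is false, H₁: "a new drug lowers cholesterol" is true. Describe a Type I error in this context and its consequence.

Type I error: rejecting H₀ when it is true — concluding that a new drug lowers cholesterol when in fact it is not. Consequence: approving an ineffective drug — patients take a useless medication and may skip effective alternatives.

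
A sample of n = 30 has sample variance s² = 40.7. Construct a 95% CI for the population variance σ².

df = 29. χ²_{0.025} = 45.722, χ²_{0.975} = 16.047. CI for σ² = ((n-1)s²/χ²_{α/2}, (n-1)s²/χ²_{1-α/2}) = (29·40.7/45.722, 29·40.7/16.047) = (25.81, 73.55)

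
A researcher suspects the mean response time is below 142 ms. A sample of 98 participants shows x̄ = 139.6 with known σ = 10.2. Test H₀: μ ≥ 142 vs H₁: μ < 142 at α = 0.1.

z = -2.329. Critical value: -1.28. Reject H₀.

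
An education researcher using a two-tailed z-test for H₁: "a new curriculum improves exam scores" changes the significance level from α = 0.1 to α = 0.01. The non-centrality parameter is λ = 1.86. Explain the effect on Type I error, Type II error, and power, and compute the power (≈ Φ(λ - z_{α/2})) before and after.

Decreasing α from 0.1 to 0.01:
• Type I error rate decreases (α is the Type I rate by definition).
• Critical value moves from z_{α/2} = 1.645 to 2.576, so power = Φ(λ - z_{α/2}) goes from Φ(1.86 - 1.645) = 0.585 to Φ(1.86 - 2.576) = 0.237.
• Type II error rate β = 1 - power therefore increases (0.415 → 0.763).
Appropriate when false positives are costly — here, adopting a curriculum that gives no real benefit — disruption for nothing.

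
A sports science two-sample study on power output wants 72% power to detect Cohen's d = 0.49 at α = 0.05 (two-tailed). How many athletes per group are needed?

z_{α/2} = 1.96, z_β = Φ⁻¹(0.72) = 0.583. For small effect (d = 0.49): n per group = 2(z_{α/2} + z_β)²/d² = 2(1.96 + 0.583)²/0.49² = 53.9 → 54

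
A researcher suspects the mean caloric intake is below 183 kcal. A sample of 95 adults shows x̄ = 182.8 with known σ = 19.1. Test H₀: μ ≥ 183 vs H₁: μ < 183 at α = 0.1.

z = -0.102. Critical value: -1.28. Fail to reject H₀.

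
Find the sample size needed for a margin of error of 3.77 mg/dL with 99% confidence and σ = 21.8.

n = (z*σ/E)² = (2.576×21.8/3.77)² = 221.9 → n = 222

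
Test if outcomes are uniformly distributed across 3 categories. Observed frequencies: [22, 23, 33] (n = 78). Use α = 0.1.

Expected = 26 each. χ² = Σ(O-E)²/E = 2.846. df = 2, critical value = 4.605. Fail to reject H₀.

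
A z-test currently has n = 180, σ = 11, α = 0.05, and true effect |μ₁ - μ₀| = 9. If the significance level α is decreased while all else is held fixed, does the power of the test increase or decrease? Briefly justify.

Power decreases: a smaller α raises the critical value, so less of the H₁ sampling distribution falls in the rejection region.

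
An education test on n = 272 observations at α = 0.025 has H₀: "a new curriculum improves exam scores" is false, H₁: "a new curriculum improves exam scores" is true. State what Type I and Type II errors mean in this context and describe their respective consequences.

Type I (false positive): concluding that a new curriculum improves exam scores when it is not — adopting a curriculum that gives no real benefit — disruption for nothing. Type II (false negative): failing to conclude that a new curriculum improves exam scores when it is — keeping the old curriculum when the new one would have helped students. Which is costlier depends on domain priorities and is a judgement call rather than a statistical fact.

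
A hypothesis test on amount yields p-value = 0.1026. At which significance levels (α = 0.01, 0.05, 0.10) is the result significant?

p = 0.1026. Not significant at any of the given levels.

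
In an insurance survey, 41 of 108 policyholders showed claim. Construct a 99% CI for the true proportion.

p̂ = 0.38. CI = p̂ ± z*√(p̂(1-p̂)/n) = (0.259, 0.5)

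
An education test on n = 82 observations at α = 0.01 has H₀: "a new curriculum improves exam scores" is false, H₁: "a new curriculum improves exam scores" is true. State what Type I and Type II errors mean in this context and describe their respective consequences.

Type I (false positive): concluding that a new curriculum improves exam scores when it is not — adopting a curriculum that gives no real benefit — disruption for nothing. Type II (false negative): failing to conclude that a new curriculum improves exam scores when it is — keeping the old curriculum when the new one would have helped students. Which is costlier depends on domain priorities and is a judgement call rather than a statistical fact.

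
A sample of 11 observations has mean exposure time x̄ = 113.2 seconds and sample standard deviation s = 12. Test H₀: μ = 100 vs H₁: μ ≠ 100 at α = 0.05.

t = (x̄ - μ₀)/(s/√n) = (113.2 - 100)/(12/√11) = 3.648. df = 10, critical t = ±2.228. Reject H₀.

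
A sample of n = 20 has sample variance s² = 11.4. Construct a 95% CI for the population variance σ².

df = 19. χ²_{0.025} = 32.852, χ²_{0.975} = 8.907. CI for σ² = ((n-1)s²/χ²_{α/2}, (n-1)s²/χ²_{1-α/2}) = (19·11.4/32.852, 19·11.4/8.907) = (6.59, 24.32)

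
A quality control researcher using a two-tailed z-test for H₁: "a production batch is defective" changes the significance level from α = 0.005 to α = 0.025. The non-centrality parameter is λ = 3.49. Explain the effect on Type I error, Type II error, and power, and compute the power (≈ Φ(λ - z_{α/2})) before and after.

Increasing α from 0.005 to 0.025:
• Type I error rate increases (α is the Type I rate by definition).
• Critical value moves from z_{α/2} = 2.807 to 2.241, so power = Φ(λ - z_{α/2}) goes from Φ(3.49 - 2.807) = 0.753 to Φ(3.49 - 2.241) = 0.894.
• Type II error rate β = 1 - power therefore decreases (0.247 → 0.106).
Appropriate when false negatives are costly — here, shipping a defective batch — faulty products reach customers.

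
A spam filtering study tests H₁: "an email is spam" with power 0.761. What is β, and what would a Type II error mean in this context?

β = 1 - power = 1 - 0.761 = 0.239. A Type II error is failing to reject H₀ when H₀ is false (false negative) — here, failing to conclude that an email is spam when in fact it is true. Consequence: a spam email lands in the inbox.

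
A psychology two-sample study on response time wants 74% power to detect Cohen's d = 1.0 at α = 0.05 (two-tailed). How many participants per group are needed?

z_{α/2} = 1.96, z_β = Φ⁻¹(0.74) = 0.643. For large effect (d = 1.0): n per group = 2(z_{α/2} + z_β)²/d² = 2(1.96 + 0.643)²/1.0² = 13.6 → 14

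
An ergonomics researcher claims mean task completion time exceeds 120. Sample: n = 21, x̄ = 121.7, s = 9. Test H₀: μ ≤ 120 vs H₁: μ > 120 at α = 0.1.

t = (121.7 - 120)/(9/√21) = 0.866, df = 20. Critical t = 1.325. Fail to reject H₀.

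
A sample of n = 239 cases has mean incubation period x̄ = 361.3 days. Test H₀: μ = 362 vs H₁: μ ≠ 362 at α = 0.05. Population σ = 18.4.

z = (x̄ - μ₀)/(σ/√n) = (361.3 - 362)/(18.4/√239) = -0.588. Critical value: ±1.96. Since |-0.588| ≤ 1.96, Fail to reject H₀.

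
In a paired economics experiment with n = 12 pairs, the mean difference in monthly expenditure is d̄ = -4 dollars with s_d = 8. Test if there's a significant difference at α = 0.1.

t = d̄/(s_d/√n) = -4/(8/√12) = -1.732. df = 11, critical t = ±1.796. Fail to reject H₀.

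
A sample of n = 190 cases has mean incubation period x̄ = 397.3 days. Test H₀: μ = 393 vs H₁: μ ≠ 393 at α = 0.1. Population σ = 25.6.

z = (x̄ - μ₀)/(σ/√n) = (397.3 - 393)/(25.6/√190) = 2.315. Critical value: ±1.645. Since |2.315| > 1.645, Reject H₀.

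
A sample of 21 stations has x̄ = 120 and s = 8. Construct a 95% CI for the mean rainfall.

CI = x̄ ± t*(s/√n) = 120 ± 2.086(8/√21) = (116.36, 123.64)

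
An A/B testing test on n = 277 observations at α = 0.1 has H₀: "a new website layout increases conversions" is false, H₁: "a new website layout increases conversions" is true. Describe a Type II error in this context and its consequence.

Type II error: failing to reject H₀ when it is false — concluding that a new website layout increases conversions is not supported when in fact it is. Consequence: discarding a layout that would have improved conversions — lost revenue.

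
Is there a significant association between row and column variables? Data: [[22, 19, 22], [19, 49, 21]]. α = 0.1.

χ² = 9.303. df = 2, critical = 4.605. Reject H₀. Variables are dependent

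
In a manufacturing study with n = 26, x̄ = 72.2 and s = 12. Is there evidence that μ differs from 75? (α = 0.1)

t = (x̄ - μ₀)/(s/√n) = (72.2 - 75)/(12/√26) = -1.19. df = 25, critical t = ±1.708. Fail to reject H₀.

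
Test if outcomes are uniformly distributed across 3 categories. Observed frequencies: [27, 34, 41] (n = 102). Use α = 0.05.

Expected = 34 each. χ² = Σ(O-E)²/E = 2.882. df = 2, critical value = 5.991. Fail to reject H₀.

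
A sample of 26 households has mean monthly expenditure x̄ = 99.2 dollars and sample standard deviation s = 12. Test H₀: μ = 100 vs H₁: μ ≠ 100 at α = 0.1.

t = (x̄ - μ₀)/(s/√n) = (99.2 - 100)/(12/√26) = -0.34. df = 25, critical t = ±1.708. Fail to reject H₀.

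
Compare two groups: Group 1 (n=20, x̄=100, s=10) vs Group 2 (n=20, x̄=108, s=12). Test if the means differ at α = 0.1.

Pooled sp = 11.05. t = -2.29, df = 38. Critical t = ±1.686. Reject H₀.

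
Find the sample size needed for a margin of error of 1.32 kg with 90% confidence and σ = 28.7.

n = (z*σ/E)² = (1.645×28.7/1.32)² = 1279.2 → n = 1280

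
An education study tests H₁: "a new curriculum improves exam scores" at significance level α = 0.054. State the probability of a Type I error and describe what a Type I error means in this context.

P(Type I error) = α = 0.054. A Type I error is rejecting H₀ when H₀ is actually true (false positive) — here, concluding that a new curriculum improves exam scores when in fact this is not the case. Consequence: adopting a curriculum that gives no real benefit — disruption for nothing.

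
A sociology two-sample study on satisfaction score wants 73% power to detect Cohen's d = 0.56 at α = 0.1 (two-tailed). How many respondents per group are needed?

z_{α/2} = 1.645, z_β = Φ⁻¹(0.73) = 0.613. For medium effect (d = 0.56): n per group = 2(z_{α/2} + z_β)²/d² = 2(1.645 + 0.613)²/0.56² = 32.5 → 33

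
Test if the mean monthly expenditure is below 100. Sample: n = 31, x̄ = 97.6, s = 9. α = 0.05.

t = (97.6 - 100)/(9/√31) = -1.485, df = 30. Critical t = -1.697. Fail to reject H₀.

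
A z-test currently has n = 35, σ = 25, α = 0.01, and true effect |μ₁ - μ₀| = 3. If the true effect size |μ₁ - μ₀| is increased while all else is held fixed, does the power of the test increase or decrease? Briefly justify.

Power increases: a larger true effect increases the non-centrality λ = |μ₁ - μ₀|/(σ/√n).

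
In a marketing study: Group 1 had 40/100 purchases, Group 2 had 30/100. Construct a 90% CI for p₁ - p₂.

p̂₁ = 0.4, p̂₂ = 0.3. Difference = 0.1. CI = (-0.01, 0.21)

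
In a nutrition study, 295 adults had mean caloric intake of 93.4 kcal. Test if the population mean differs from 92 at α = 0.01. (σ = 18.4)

z = (x̄ - μ₀)/(σ/√n) = (93.4 - 92)/(18.4/√295) = 1.307. Critical value: ±2.576. Since |1.307| ≤ 2.576, Fail to reject H₀.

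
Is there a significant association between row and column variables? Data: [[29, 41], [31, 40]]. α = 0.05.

χ² = 0.072. df = 1, critical = 3.841. Fail to reject H₀. No evidence of dependence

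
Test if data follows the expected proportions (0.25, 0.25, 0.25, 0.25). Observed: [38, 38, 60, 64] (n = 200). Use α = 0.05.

Expected: [50.0, 50.0, 50.0, 50.0]. χ² = 11.68. df = 3, critical = 7.815. Reject H₀.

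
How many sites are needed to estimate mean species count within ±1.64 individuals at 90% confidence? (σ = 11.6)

n = (z*σ/E)² = (1.645×11.6/1.64)² = 135.4 → n = 136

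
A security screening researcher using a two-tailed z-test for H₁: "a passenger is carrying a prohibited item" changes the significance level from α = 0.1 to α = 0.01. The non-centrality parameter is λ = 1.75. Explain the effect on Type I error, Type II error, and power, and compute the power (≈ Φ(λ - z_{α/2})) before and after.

Decreasing α from 0.1 to 0.01:
• Type I error rate decreases (α is the Type I rate by definition).
• Critical value moves from z_{α/2} = 1.645 to 2.576, so power = Φ(λ - z_{α/2}) goes from Φ(1.75 - 1.645) = 0.542 to Φ(1.75 - 2.576) = 0.204.
• Type II error rate β = 1 - power therefore increases (0.458 → 0.796).
Appropriate when false positives are costly — here, detaining an innocent passenger — delay and inconvenience.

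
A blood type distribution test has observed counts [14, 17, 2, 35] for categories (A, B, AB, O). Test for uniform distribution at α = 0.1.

Expected = 17 each. χ² = Σ(O-E)²/E = 32.824. df = 3, critical value = 6.251. Reject H₀.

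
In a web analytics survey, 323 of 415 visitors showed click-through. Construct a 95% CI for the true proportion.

p̂ = 0.778. CI = p̂ ± z*√(p̂(1-p̂)/n) = (0.738, 0.818)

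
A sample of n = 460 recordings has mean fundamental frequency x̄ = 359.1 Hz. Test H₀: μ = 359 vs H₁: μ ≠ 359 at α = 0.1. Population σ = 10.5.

z = (x̄ - μ₀)/(σ/√n) = (359.1 - 359)/(10.5/√460) = 0.204. Critical value: ±1.645. Since |0.204| ≤ 1.645, Fail to reject H₀.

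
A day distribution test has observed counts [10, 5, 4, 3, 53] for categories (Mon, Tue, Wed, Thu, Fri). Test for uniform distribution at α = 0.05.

Expected = 15 each. χ² = Σ(O-E)²/E = 122.267. df = 4, critical value = 9.488. Reject H₀.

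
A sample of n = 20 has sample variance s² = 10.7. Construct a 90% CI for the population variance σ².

df = 19. χ²_{0.05} = 30.144, χ²_{0.95} = 10.117. CI for σ² = ((n-1)s²/χ²_{α/2}, (n-1)s²/χ²_{1-α/2}) = (19·10.7/30.144, 19·10.7/10.117) = (6.74, 20.09)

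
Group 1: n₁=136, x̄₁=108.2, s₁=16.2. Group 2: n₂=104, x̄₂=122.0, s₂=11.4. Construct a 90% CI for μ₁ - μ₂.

Difference = -13.8. SE = √(16.2²/136 + 11.4²/104) = 1.783. CI = (-16.73, -10.87)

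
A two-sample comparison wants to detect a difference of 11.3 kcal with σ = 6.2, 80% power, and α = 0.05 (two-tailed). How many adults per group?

n per group = 2(z_α/2 + z_β)²σ²/d² = 2×(1.96 + 0.84)²×6.2²/11.3² = 4.7 → n = 5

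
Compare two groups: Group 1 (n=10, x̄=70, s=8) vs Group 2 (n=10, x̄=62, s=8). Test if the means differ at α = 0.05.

Pooled sp = 8.0. t = 2.236, df = 18. Critical t = ±2.101. Reject H₀.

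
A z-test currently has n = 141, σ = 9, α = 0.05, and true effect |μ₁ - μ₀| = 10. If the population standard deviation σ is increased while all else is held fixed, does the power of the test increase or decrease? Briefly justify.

Power decreases: a larger σ inflates the standard error σ/√n, pulling the sampling distribution under H₁ back toward the critical value.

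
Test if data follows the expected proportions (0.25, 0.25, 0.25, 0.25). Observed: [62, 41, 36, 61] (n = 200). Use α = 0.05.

Expected: [50.0, 50.0, 50.0, 50.0]. χ² = 10.84. df = 3, critical = 7.815. Reject H₀.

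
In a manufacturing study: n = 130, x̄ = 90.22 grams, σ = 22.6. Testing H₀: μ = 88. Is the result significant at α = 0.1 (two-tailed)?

z = (90.22 - 88)/(22.6/√130) = 1.12. Since |z| ≤ 1.645, not significant at α = 0.1.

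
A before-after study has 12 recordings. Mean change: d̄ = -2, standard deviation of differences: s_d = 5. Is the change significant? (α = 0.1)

t = d̄/(s_d/√n) = -2/(5/√12) = -1.386. df = 11, critical t = ±1.796. Fail to reject H₀.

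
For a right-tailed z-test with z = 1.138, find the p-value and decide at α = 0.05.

p = P(Z > 1.138) = 1 - Φ(1.138) ≈ 0.1276. Since p ≥ 0.05, fail to reject H₀ (not significant) at α = 0.05.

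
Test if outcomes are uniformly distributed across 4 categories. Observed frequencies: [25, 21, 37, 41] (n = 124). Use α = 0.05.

Expected = 31 each. χ² = Σ(O-E)²/E = 8.774. df = 3, critical value = 7.815. Reject H₀.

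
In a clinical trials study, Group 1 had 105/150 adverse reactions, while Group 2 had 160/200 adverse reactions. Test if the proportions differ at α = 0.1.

p̂₁ = 0.7, p̂₂ = 0.8, pooled p̂ = 0.757. z = -2.159. Critical: ±1.645. Reject H₀.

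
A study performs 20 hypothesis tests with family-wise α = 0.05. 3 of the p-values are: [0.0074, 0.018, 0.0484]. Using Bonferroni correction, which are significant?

Bonferroni α = 0.05/20 = 0.0025. None of the given p-values are significant.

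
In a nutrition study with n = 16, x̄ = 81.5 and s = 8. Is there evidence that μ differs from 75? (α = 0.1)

t = (x̄ - μ₀)/(s/√n) = (81.5 - 75)/(8/√16) = 3.25. df = 15, critical t = ±1.753. Reject H₀.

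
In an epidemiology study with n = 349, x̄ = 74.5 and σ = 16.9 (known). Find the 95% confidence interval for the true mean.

CI = x̄ ± z*(σ/√n) = 74.5 ± 1.96(16.9/√349) = 74.5 ± 1.77 = (72.73, 76.27)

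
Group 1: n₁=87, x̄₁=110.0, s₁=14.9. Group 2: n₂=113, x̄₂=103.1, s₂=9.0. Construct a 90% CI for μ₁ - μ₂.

Difference = 6.9. SE = √(14.9²/87 + 9.0²/113) = 1.808. CI = (3.93, 9.87)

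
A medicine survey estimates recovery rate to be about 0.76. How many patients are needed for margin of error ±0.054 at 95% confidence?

n = z²p(1-p)/E² = 1.96²×0.76×0.24/0.054² = 240.3 → n = 241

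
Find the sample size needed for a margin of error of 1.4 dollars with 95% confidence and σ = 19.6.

n = (z*σ/E)² = (1.96×19.6/1.4)² = 753.0 → n = 753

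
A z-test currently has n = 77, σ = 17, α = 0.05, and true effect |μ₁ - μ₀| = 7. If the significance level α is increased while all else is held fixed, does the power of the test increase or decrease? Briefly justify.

Power increases: a larger α lowers the critical value, so more of the H₁ sampling distribution falls in the rejection region.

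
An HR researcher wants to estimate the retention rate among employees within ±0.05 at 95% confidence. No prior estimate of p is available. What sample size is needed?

Conservative approach: use p = 0.5 (maximizes p(1-p) = 0.25). n = z²(0.25)/E² = 1.96²×0.25/0.05² = 384.2 → n = 385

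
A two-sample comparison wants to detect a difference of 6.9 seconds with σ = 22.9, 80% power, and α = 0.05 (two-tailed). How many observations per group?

n per group = 2(z_α/2 + z_β)²σ²/d² = 2×(1.96 + 0.84)²×22.9²/6.9² = 172.7 → n = 173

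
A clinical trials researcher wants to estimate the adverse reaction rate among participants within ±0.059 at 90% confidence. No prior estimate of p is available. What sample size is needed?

Conservative approach: use p = 0.5 (maximizes p(1-p) = 0.25). n = z²(0.25)/E² = 1.645²×0.25/0.059² = 194.3 → n = 195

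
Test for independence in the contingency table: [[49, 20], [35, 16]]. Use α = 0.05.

χ² = 0.08. df = 1, critical = 3.841. Fail to reject H₀. No evidence of dependence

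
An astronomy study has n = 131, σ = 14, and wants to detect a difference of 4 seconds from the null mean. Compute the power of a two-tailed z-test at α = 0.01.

SE = σ/√n = 14/√131 = 1.223. Non-centrality λ = d/SE = 4/1.223 = 3.27. Power ≈ Φ(λ - z_{α/2}) = Φ(3.27 - 2.576) = Φ(0.694) = 0.756.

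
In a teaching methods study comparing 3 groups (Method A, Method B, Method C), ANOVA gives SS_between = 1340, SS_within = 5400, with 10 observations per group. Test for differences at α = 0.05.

df_between = 2, df_within = 27. F = MS_between/MS_within = 670.0/200.0 = 3.35. F_crit ≈ 3.354. Fail to reject H₀.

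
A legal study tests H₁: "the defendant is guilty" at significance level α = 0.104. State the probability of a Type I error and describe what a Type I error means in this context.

P(Type I error) = α = 0.104. A Type I error is rejecting H₀ when H₀ is actually true (false positive) — here, concluding that the defendant is guilty when in fact this is not the case. Consequence: convicting an innocent person.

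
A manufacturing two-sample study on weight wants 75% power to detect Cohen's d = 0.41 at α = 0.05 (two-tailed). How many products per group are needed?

z_{α/2} = 1.96, z_β = Φ⁻¹(0.75) = 0.674. For small effect (d = 0.41): n per group = 2(z_{α/2} + z_β)²/d² = 2(1.96 + 0.674)²/0.41² = 82.5 → 83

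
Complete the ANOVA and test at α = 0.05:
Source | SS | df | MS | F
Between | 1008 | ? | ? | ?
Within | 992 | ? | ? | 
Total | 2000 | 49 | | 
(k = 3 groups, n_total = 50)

df_between = 2, df_within = 47. MS_between = 504.0, MS_within = 21.11. F = 23.879, F_crit ≈ 3.195. Reject H₀.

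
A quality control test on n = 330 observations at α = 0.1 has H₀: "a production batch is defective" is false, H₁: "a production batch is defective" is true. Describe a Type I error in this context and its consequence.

Type I error: rejecting H₀ when it is true — concluding that a production batch is defective when in fact it is not. Consequence: scrapping a good batch — wasted material and cost for no reason.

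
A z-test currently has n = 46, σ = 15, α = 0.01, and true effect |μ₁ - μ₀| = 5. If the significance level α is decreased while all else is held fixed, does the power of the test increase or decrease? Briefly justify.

Power decreases: a smaller α raises the critical value, so less of the H₁ sampling distribution falls in the rejection region.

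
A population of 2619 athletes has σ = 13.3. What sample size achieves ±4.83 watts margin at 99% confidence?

Without FPC: n₀ = (2.576×13.3/4.83)² = 50.315. With FPC: n = n₀N/(n₀+N-1) = 49.4 → n = 50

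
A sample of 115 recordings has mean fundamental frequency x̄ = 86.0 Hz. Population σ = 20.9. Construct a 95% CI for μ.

CI = x̄ ± z*(σ/√n) = 86.0 ± 1.96(20.9/√115) = 86.0 ± 3.82 = (82.18, 89.82)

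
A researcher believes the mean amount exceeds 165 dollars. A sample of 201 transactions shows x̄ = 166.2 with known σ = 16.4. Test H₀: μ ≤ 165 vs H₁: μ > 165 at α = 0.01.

z = 1.037. Critical value: 2.33. Fail to reject H₀.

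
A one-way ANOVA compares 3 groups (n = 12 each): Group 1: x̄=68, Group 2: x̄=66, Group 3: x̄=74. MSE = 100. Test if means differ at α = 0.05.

Grand mean = 69.33. SS_between = 416.0, MS_between = 208.0. F = 2.08, F_crit ≈ 3.285. Fail to reject H₀.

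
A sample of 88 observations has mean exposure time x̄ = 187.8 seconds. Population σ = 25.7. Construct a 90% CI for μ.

CI = x̄ ± z*(σ/√n) = 187.8 ± 1.645(25.7/√88) = 187.8 ± 4.51 = (183.29, 192.31)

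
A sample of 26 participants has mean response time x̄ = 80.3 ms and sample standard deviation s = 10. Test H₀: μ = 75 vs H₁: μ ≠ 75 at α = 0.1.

t = (x̄ - μ₀)/(s/√n) = (80.3 - 75)/(10/√26) = 2.702. df = 25, critical t = ±1.708. Reject H₀.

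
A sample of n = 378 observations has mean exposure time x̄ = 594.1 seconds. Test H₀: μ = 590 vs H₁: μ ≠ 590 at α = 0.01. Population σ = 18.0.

z = (x̄ - μ₀)/(σ/√n) = (594.1 - 590)/(18.0/√378) = 4.429. Critical value: ±2.576. Since |4.429| > 2.576, Reject H₀.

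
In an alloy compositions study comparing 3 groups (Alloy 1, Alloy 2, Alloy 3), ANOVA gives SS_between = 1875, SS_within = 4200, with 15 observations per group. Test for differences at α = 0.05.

df_between = 2, df_within = 42. F = MS_between/MS_within = 937.5/100.0 = 9.375. F_crit ≈ 3.22. Reject H₀. At least one mean differs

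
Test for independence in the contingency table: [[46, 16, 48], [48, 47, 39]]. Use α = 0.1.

χ² = 14.002. df = 2, critical = 4.605. Reject H₀. Variables are dependent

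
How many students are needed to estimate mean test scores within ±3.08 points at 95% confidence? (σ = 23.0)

n = (z*σ/E)² = (1.96×23.0/3.08)² = 214.2 → n = 215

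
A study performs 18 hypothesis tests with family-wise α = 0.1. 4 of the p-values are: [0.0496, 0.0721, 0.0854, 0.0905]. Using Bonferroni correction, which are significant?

Bonferroni α = 0.1/18 = 0.00556. None of the given p-values are significant.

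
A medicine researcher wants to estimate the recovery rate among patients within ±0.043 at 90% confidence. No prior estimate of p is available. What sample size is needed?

Conservative approach: use p = 0.5 (maximizes p(1-p) = 0.25). n = z²(0.25)/E² = 1.645²×0.25/0.043² = 365.9 → n = 366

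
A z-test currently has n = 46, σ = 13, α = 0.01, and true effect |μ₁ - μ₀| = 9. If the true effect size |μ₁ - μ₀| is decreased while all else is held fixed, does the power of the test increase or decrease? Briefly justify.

Power decreases: a smaller true effect decreases the non-centrality λ = |μ₁ - μ₀|/(σ/√n).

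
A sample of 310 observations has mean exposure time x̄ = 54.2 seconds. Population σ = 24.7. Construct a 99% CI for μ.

CI = x̄ ± z*(σ/√n) = 54.2 ± 2.576(24.7/√310) = 54.2 ± 3.61 = (50.59, 57.81)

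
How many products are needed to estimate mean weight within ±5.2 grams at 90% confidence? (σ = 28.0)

n = (z*σ/E)² = (1.645×28.0/5.2)² = 78.5 → n = 79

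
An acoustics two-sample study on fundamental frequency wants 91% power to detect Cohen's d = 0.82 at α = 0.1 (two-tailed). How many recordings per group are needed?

z_{α/2} = 1.645, z_β = Φ⁻¹(0.91) = 1.341. For large effect (d = 0.82): n per group = 2(z_{α/2} + z_β)²/d² = 2(1.645 + 1.341)²/0.82² = 26.5 → 27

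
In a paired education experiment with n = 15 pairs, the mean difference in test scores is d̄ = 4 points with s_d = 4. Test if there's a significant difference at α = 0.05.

t = d̄/(s_d/√n) = 4/(4/√15) = 3.873. df = 14, critical t = ±2.145. Reject H₀.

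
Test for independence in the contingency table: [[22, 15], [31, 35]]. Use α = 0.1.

χ² = 1.481. df = 1, critical = 2.706. Fail to reject H₀. No evidence of dependence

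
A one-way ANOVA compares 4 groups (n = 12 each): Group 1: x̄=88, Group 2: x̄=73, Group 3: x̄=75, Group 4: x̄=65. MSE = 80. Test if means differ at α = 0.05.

Grand mean = 75.25. SS_between = 3273.0, MS_between = 1091.0. F = 13.637, F_crit ≈ 2.816. Reject H₀.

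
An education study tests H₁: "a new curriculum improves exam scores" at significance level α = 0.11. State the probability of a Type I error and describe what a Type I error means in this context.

P(Type I error) = α = 0.11. A Type I error is rejecting H₀ when H₀ is actually true (false positive) — here, concluding that a new curriculum improves exam scores when in fact this is not the case. Consequence: adopting a curriculum that gives no real benefit — disruption for nothing.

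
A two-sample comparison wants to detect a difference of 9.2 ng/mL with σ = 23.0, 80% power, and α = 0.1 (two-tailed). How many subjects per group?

n per group = 2(z_α/2 + z_β)²σ²/d² = 2×(1.645 + 0.84)²×23.0²/9.2² = 77.2 → n = 78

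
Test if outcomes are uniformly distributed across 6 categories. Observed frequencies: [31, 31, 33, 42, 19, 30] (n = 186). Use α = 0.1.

Expected = 31 each. χ² = Σ(O-E)²/E = 8.71. df = 5, critical value = 9.236. Fail to reject H₀.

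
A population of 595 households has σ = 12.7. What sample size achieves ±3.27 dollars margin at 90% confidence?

Without FPC: n₀ = (1.645×12.7/3.27)² = 40.817. With FPC: n = n₀N/(n₀+N-1) = 38.3 → n = 39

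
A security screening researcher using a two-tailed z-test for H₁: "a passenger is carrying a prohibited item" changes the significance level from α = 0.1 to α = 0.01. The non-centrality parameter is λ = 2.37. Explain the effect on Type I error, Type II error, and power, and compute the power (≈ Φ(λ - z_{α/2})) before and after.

Decreasing α from 0.1 to 0.01:
• Type I error rate decreases (α is the Type I rate by definition).
• Critical value moves from z_{α/2} = 1.645 to 2.576, so power = Φ(λ - z_{α/2}) goes from Φ(2.37 - 1.645) = 0.766 to Φ(2.37 - 2.576) = 0.418.
• Type II error rate β = 1 - power therefore increases (0.234 → 0.582).
Appropriate when false positives are costly — here, detaining an innocent passenger — delay and inconvenience.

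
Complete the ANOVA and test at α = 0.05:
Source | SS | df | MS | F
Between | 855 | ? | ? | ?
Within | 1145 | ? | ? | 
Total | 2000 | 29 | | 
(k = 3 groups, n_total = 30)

df_between = 2, df_within = 27. MS_between = 427.5, MS_within = 42.41. F = 10.081, F_crit ≈ 3.354. Reject H₀.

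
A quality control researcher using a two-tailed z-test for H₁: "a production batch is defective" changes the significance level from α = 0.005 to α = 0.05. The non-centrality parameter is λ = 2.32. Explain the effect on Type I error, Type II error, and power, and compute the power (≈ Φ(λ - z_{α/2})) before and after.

Increasing α from 0.005 to 0.05:
• Type I error rate increases (α is the Type I rate by definition).
• Critical value moves from z_{α/2} = 2.807 to 1.96, so power = Φ(λ - z_{α/2}) goes from Φ(2.32 - 2.807) = 0.313 to Φ(2.32 - 1.96) = 0.641.
• Type II error rate β = 1 - power therefore decreases (0.687 → 0.359).
Appropriate when false negatives are costly — here, shipping a defective batch — faulty products reach customers.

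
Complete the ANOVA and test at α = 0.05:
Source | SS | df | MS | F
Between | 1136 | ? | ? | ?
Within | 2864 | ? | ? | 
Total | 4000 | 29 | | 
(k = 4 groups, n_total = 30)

df_between = 3, df_within = 26. MS_between = 378.67, MS_within = 110.15. F = 3.438, F_crit ≈ 2.975. Reject H₀.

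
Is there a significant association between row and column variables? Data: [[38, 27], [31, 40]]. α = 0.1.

χ² = 2.974. df = 1, critical = 2.706. Reject H₀. Variables are dependent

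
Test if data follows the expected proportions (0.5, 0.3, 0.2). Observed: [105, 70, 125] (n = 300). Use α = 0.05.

Expected: [150.0, 90.0, 60.0]. χ² = 88.361. df = 2, critical = 5.991. Reject H₀.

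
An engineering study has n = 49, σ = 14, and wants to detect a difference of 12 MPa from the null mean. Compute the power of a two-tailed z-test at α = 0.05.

SE = σ/√n = 14/√49 = 2.0. Non-centrality λ = d/SE = 12/2.0 = 6.0. Power ≈ Φ(λ - z_{α/2}) = Φ(6.0 - 1.96) = Φ(4.04) = 1.0.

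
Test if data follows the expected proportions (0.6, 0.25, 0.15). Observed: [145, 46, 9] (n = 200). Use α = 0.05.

Expected: [120.0, 50.0, 30.0]. χ² = 20.228. df = 2, critical = 5.991. Reject H₀.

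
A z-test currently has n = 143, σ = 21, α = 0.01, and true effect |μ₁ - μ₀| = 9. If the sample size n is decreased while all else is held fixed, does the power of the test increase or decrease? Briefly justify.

Power decreases: a smaller n inflates the standard error σ/√n, pulling the sampling distribution under H₁ back toward the critical value.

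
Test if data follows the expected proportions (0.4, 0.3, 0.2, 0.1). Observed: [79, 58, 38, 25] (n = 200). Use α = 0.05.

Expected: [80.0, 60.0, 40.0, 20.0]. χ² = 1.429. df = 3, critical = 7.815. Fail to reject H₀.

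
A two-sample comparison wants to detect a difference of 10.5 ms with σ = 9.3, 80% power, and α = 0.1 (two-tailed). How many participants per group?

n per group = 2(z_α/2 + z_β)²σ²/d² = 2×(1.645 + 0.84)²×9.3²/10.5² = 9.7 → n = 10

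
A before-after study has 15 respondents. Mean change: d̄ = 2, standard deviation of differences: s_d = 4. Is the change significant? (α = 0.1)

t = d̄/(s_d/√n) = 2/(4/√15) = 1.936. df = 14, critical t = ±1.761. Reject H₀.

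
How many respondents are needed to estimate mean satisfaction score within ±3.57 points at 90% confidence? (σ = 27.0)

n = (z*σ/E)² = (1.645×27.0/3.57)² = 154.8 → n = 155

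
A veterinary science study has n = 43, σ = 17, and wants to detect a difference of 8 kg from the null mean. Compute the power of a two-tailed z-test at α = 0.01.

SE = σ/√n = 17/√43 = 2.592. Non-centrality λ = d/SE = 8/2.592 = 3.086. Power ≈ Φ(λ - z_{α/2}) = Φ(3.086 - 2.576) = Φ(0.51) = 0.695.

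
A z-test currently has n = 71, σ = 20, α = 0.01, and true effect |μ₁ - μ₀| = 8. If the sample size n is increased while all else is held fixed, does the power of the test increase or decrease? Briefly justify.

Power increases: a larger n shrinks the standard error σ/√n, moving the sampling distribution under H₁ further from the critical value.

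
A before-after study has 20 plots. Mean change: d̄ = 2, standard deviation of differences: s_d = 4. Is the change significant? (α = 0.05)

t = d̄/(s_d/√n) = 2/(4/√20) = 2.236. df = 19, critical t = ±2.093. Reject H₀.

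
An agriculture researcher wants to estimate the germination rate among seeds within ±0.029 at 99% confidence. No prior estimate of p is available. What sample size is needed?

Conservative approach: use p = 0.5 (maximizes p(1-p) = 0.25). n = z²(0.25)/E² = 2.576²×0.25/0.029² = 1972.6 → n = 1973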